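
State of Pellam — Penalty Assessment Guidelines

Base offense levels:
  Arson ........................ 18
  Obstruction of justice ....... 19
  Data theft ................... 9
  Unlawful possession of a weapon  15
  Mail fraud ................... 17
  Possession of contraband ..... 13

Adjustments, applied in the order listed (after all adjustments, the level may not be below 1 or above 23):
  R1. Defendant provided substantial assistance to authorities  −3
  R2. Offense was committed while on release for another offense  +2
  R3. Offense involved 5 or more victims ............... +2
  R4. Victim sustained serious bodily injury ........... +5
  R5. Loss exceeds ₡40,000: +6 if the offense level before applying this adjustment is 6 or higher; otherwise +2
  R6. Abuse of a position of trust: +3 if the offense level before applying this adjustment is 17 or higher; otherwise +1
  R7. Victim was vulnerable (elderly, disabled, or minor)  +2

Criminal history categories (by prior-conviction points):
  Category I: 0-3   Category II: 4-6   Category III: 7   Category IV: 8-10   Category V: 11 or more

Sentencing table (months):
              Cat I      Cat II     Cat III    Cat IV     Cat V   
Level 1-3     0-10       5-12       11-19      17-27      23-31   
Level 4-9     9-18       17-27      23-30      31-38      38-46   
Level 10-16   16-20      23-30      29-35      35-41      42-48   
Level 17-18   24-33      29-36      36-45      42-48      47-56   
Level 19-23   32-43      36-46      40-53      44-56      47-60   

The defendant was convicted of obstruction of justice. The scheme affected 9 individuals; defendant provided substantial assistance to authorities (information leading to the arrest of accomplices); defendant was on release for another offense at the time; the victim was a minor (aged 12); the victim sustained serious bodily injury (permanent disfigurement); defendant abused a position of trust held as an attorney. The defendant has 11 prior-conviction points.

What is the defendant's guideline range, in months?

Base offense level for obstruction of justice: 19.
R1 applies: 19 − 3 = 16.
R2 applies: 16 + 2 = 18.
R3 applies: 18 + 2 = 20.
R4 applies: 20 + 5 = 25.
R5 does not apply.
R6 applies (level before this adjustment is 25 ≥ 17, so +3): 25 + 3 = 28.
R7 applies: 28 + 2 = 30.
Level 30 exceeds the maximum of 23; capped at 23.
Final offense level: 23.
Criminal history: 11 prior points → Category V (11+).
Level 23 falls in the 19-23 band.
Grid: Level 19-23 × Category V = 47-60 months.

47-60 months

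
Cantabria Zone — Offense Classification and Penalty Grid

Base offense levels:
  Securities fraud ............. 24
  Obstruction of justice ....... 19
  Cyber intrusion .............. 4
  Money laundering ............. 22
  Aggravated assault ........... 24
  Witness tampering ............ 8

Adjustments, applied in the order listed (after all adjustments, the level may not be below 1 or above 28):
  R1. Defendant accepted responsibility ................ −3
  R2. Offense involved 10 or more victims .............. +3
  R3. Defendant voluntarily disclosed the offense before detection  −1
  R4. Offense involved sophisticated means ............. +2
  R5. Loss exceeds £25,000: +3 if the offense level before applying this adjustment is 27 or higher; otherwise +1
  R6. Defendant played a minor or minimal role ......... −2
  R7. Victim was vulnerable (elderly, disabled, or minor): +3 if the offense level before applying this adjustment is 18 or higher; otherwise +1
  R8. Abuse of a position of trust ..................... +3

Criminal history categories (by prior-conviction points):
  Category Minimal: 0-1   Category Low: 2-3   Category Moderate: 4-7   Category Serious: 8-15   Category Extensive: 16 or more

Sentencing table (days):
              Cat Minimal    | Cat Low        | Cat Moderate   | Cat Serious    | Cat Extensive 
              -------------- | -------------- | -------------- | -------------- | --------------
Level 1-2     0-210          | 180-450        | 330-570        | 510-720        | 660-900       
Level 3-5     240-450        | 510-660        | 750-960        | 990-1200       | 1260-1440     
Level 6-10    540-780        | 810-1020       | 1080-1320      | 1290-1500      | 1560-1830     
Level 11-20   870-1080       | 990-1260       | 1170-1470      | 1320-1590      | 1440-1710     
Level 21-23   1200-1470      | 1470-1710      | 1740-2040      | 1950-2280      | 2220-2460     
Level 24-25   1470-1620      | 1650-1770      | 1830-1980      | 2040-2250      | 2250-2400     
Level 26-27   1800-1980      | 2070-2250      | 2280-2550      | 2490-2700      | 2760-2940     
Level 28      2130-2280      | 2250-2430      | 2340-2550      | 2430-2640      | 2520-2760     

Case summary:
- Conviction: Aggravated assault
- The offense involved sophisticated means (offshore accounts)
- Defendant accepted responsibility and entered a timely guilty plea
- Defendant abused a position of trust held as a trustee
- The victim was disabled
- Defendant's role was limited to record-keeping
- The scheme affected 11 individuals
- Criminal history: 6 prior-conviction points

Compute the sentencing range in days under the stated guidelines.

2340-2550 days

Base offense level for aggravated assault: 24.
R1 applies: 24 − 3 = 21.
R2 applies: 21 + 3 = 24.
R4 applies: 24 + 2 = 26.
R5 does not apply.
R6 applies: 26 − 2 = 24.
R7 applies (level before this adjustment is 24 ≥ 18, so +3): 24 + 3 = 27.
R8 applies: 27 + 3 = 30.
Level 30 exceeds the maximum of 28; capped at 28.
Final offense level: 28.
Criminal history: 6 prior points → Category Moderate (4-7).
Level 28 falls in the 28 band.
Grid: Level 28 × Category Moderate = 2340-2550 days.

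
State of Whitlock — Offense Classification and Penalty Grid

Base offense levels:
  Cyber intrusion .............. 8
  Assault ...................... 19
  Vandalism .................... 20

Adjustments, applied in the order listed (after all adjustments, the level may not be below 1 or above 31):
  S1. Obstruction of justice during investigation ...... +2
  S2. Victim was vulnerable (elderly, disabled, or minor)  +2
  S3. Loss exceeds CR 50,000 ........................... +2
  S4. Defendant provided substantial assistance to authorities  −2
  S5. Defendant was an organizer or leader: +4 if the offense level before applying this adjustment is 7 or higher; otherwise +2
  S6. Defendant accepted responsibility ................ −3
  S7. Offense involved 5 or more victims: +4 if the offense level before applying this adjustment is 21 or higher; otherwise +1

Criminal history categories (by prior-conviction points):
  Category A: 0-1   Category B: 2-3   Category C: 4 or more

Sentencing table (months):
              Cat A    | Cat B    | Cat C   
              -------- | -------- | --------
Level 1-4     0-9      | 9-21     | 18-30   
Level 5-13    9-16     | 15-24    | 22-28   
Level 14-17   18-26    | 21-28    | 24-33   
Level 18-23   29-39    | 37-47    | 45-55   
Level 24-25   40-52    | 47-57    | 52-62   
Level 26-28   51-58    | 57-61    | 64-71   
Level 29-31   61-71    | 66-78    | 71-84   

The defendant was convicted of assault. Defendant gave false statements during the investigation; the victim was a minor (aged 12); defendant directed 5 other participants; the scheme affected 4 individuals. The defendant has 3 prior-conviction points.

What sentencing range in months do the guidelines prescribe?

Base offense level for assault: 19.
S1 applies: 19 + 2 = 21.
S2 applies: 21 + 2 = 23.
S5 applies (level before this adjustment is 23 ≥ 7, so +4): 23 + 4 = 27.
S6 does not apply.
S7 does not apply.
Final offense level: 27.
Criminal history: 3 prior points → Category B (2-3).
Level 27 falls in the 26-28 band.
Grid: Level 26-28 × Category B = 57-61 months.

57-61 months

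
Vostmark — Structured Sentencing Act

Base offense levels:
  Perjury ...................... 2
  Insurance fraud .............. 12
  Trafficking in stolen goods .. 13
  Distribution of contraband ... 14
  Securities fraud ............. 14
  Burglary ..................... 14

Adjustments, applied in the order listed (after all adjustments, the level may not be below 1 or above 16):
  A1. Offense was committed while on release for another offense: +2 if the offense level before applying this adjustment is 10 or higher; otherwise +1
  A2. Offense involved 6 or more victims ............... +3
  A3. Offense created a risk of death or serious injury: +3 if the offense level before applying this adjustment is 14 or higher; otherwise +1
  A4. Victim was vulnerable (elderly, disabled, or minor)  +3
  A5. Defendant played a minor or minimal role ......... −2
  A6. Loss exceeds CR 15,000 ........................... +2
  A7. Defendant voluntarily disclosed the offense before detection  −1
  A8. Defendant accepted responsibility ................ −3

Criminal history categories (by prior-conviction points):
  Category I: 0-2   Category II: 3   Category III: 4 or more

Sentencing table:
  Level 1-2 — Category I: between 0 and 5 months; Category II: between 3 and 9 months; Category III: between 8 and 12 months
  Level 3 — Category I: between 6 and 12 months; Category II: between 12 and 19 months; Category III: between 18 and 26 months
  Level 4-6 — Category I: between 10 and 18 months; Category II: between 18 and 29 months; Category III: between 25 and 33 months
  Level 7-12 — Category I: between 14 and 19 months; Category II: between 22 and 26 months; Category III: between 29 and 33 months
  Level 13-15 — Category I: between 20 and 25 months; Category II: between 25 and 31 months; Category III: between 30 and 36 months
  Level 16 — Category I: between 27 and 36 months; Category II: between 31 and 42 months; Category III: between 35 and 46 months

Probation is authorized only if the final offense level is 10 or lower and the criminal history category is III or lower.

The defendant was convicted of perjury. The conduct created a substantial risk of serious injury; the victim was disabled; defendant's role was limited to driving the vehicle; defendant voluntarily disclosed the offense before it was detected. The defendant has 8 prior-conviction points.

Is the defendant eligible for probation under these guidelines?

Base offense level for perjury: 2.
A3 applies (level before this adjustment is 2 < 14, so +1): 2 + 1 = 3.
A4 applies: 3 + 3 = 6.
A5 applies: 6 − 2 = 4.
A7 applies: 4 − 1 = 3.
Final offense level: 3.
Criminal history: 8 prior points → Category III (4+).
Level 3 falls in the 3 band.
Grid: Level 3 × Category III = 18-26 months.
Probation check: level 3 ≤ 10 and category III ≤ III → eligible.

Yes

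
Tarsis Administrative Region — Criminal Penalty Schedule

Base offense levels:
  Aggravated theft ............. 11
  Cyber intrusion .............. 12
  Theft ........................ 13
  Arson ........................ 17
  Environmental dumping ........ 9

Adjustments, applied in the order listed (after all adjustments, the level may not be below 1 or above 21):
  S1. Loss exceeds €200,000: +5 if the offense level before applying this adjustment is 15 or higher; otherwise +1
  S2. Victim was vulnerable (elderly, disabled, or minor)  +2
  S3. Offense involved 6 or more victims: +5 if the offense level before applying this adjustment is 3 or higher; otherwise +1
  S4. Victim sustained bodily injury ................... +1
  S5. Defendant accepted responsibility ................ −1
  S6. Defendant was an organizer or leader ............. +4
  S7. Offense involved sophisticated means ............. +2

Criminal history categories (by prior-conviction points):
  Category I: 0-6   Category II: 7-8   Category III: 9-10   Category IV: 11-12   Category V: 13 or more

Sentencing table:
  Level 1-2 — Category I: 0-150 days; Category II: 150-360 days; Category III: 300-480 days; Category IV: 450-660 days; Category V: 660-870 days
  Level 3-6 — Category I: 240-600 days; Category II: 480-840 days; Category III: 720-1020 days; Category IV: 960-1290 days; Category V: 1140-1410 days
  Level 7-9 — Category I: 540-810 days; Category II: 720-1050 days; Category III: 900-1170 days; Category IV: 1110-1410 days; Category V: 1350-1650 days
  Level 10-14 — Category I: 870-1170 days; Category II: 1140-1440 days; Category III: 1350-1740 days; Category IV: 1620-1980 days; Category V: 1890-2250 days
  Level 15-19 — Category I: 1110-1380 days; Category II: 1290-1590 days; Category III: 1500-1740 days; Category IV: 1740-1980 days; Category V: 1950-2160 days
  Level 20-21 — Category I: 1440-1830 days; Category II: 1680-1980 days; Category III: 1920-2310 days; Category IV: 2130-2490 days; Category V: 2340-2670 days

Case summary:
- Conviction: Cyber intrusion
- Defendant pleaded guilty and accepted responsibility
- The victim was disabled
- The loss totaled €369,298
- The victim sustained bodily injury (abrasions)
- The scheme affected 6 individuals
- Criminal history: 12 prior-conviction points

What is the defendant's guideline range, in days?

2130-2490 days

Base offense level for cyber intrusion: 12.
S1 applies (level before this adjustment is 12 < 15, so +1): 12 + 1 = 13.
S2 applies: 13 + 2 = 15.
S3 applies (level before this adjustment is 15 ≥ 3, so +5): 15 + 5 = 20.
S4 applies: 20 + 1 = 21.
S5 applies: 21 − 1 = 20.
Final offense level: 20.
Criminal history: 12 prior points → Category IV (11-12).
Level 20 falls in the 20-21 band.
Grid: Level 20-21 × Category IV = 2130-2490 days.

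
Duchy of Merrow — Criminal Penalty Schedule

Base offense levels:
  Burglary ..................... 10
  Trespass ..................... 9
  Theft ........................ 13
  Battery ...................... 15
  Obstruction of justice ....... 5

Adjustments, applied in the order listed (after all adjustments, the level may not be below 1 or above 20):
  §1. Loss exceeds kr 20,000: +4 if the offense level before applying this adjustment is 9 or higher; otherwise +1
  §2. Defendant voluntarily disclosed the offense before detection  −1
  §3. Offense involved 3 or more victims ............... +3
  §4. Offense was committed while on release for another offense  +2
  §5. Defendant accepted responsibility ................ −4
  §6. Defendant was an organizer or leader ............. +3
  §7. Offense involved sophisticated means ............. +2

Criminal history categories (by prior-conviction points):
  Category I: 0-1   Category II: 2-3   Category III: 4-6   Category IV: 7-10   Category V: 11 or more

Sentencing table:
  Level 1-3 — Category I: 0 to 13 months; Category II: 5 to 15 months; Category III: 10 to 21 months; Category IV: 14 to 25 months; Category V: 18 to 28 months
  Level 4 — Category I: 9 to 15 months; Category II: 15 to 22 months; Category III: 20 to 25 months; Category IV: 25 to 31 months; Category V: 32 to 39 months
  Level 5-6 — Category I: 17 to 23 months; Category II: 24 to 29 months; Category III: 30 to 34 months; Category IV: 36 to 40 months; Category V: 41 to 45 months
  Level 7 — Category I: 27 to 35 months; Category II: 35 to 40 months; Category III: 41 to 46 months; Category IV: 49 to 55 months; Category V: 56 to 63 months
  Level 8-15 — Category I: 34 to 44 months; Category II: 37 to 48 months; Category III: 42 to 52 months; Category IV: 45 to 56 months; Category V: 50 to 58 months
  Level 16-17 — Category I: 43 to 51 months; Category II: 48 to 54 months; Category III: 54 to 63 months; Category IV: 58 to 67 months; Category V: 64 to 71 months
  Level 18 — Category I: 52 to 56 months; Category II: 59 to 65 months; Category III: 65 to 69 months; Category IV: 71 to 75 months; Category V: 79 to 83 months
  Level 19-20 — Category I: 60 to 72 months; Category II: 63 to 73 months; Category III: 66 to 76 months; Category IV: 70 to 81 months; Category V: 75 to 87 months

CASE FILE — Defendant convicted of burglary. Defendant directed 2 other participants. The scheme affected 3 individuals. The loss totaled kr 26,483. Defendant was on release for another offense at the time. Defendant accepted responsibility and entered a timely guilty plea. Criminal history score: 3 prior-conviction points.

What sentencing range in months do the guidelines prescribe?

Base offense level for burglary: 10.
§1 applies (level before this adjustment is 10 ≥ 9, so +4): 10 + 4 = 14.
§3 applies: 14 + 3 = 17.
§4 applies: 17 + 2 = 19.
§5 applies: 19 − 4 = 15.
§6 applies: 15 + 3 = 18.
Final offense level: 18.
Criminal history: 3 prior points → Category II (2-3).
Level 18 falls in the 18 band.
Grid: Level 18 × Category II = 59-65 months.

59-65 months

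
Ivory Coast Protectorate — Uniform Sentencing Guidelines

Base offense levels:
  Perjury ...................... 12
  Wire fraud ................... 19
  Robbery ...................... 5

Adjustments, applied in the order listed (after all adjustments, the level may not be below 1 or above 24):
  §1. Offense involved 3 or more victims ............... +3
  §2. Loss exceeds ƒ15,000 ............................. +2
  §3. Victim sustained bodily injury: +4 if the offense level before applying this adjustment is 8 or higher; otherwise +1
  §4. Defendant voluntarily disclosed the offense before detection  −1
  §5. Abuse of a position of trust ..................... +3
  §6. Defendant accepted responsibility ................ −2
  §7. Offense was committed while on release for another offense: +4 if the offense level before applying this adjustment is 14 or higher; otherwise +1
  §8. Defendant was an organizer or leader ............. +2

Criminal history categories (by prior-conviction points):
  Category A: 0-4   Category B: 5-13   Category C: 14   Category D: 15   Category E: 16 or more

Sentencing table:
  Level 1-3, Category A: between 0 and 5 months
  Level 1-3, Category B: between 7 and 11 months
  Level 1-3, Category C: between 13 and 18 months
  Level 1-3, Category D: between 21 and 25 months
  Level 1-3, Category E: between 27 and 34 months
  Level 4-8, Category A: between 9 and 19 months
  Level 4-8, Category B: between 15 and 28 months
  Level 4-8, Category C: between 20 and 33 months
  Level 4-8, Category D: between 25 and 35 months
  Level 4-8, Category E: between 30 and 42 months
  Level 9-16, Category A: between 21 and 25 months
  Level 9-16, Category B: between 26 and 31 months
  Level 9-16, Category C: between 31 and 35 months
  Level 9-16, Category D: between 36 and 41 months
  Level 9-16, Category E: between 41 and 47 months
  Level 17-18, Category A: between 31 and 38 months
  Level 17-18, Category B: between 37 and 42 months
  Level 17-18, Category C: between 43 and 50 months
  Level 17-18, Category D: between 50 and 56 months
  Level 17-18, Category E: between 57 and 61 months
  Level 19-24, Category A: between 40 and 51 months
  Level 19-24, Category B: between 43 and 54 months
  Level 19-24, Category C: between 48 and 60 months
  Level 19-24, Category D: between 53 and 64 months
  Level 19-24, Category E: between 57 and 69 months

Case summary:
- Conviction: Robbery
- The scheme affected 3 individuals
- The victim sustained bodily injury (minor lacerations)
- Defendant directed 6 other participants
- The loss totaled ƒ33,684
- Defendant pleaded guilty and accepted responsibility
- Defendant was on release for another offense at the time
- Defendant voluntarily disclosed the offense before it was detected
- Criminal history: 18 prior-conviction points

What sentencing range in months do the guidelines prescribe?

Base offense level for robbery: 5.
§1 applies: 5 + 3 = 8.
§2 applies: 8 + 2 = 10.
§3 applies (level before this adjustment is 10 ≥ 8, so +4): 10 + 4 = 14.
§4 applies: 14 − 1 = 13.
§5 does not apply.
§6 applies: 13 − 2 = 11.
§7 applies (level before this adjustment is 11 < 14, so +1): 11 + 1 = 12.
§8 applies: 12 + 2 = 14.
Final offense level: 14.
Criminal history: 18 prior points → Category E (16+).
Level 14 falls in the 9-16 band.
Grid: Level 9-16 × Category E = 41-47 months.

41-47 months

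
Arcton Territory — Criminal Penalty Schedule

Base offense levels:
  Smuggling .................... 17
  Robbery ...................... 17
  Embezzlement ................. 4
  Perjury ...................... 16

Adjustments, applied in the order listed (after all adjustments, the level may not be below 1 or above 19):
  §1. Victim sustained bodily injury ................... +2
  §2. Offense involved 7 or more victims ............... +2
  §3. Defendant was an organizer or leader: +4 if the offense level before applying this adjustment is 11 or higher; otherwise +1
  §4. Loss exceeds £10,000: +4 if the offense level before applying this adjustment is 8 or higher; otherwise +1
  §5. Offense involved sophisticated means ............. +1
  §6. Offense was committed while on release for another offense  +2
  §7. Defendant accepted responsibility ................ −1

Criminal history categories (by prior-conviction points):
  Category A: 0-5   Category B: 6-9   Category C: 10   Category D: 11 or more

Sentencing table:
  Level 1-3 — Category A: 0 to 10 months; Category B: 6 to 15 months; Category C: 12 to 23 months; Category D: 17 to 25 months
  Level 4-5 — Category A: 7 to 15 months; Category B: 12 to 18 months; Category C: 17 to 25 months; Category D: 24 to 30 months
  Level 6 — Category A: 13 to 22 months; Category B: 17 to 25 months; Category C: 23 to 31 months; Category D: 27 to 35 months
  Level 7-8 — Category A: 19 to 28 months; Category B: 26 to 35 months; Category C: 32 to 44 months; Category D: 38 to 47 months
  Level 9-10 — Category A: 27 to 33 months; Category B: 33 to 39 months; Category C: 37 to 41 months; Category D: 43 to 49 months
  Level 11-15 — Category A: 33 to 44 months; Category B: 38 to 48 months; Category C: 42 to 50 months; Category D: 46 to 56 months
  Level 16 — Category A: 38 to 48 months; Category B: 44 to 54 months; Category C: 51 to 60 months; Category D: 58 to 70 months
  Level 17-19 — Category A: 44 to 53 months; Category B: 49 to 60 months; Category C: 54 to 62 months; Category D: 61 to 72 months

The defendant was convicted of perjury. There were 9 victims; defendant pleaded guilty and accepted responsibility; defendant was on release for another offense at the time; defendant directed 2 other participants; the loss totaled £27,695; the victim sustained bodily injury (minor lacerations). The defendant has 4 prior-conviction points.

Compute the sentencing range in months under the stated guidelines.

Base offense level for perjury: 16.
§1 applies: 16 + 2 = 18.
§2 applies: 18 + 2 = 20.
§3 applies (level before this adjustment is 20 ≥ 11, so +4): 20 + 4 = 24.
§4 applies (level before this adjustment is 24 ≥ 8, so +4): 24 + 4 = 28.
§6 applies: 28 + 2 = 30.
§7 applies: 30 − 1 = 29.
Level 29 exceeds the maximum of 19; capped at 19.
Final offense level: 19.
Criminal history: 4 prior points → Category A (0-5).
Level 19 falls in the 17-19 band.
Grid: Level 17-19 × Category A = 44-53 months.

44-53 months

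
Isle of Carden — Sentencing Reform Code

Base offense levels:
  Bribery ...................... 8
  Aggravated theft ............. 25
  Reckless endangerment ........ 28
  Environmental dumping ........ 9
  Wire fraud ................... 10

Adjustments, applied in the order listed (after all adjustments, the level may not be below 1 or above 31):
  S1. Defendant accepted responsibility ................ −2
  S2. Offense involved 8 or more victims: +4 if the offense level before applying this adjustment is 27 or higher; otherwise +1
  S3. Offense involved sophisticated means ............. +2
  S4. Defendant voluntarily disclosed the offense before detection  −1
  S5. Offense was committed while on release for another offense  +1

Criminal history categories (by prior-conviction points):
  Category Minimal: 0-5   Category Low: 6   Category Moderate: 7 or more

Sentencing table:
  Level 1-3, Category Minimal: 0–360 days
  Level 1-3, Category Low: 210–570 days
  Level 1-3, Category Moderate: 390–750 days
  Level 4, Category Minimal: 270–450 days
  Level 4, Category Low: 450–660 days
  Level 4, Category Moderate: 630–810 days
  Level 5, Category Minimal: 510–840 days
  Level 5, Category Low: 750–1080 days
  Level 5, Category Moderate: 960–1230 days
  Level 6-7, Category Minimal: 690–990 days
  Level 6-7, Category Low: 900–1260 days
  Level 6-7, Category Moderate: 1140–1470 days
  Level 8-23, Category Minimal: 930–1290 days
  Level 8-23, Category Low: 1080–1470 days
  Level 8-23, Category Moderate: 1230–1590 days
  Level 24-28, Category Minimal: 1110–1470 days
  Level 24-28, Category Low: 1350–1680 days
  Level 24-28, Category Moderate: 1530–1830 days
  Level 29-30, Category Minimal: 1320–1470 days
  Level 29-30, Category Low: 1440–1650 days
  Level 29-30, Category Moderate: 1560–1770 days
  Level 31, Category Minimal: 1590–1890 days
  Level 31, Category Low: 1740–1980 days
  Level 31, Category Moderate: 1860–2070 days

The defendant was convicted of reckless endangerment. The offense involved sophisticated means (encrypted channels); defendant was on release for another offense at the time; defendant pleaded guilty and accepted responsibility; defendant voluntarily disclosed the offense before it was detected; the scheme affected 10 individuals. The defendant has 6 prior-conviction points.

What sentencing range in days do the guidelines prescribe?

Base offense level for reckless endangerment: 28.
S1 applies: 28 − 2 = 26.
S2 applies (level before this adjustment is 26 < 27, so +1): 26 + 1 = 27.
S3 applies: 27 + 2 = 29.
S4 applies: 29 − 1 = 28.
S5 applies: 28 + 1 = 29.
Final offense level: 29.
Criminal history: 6 prior points → Category Low (6).
Level 29 falls in the 29-30 band.
Grid: Level 29-30 × Category Low = 1440-1650 days.

1440-1650 days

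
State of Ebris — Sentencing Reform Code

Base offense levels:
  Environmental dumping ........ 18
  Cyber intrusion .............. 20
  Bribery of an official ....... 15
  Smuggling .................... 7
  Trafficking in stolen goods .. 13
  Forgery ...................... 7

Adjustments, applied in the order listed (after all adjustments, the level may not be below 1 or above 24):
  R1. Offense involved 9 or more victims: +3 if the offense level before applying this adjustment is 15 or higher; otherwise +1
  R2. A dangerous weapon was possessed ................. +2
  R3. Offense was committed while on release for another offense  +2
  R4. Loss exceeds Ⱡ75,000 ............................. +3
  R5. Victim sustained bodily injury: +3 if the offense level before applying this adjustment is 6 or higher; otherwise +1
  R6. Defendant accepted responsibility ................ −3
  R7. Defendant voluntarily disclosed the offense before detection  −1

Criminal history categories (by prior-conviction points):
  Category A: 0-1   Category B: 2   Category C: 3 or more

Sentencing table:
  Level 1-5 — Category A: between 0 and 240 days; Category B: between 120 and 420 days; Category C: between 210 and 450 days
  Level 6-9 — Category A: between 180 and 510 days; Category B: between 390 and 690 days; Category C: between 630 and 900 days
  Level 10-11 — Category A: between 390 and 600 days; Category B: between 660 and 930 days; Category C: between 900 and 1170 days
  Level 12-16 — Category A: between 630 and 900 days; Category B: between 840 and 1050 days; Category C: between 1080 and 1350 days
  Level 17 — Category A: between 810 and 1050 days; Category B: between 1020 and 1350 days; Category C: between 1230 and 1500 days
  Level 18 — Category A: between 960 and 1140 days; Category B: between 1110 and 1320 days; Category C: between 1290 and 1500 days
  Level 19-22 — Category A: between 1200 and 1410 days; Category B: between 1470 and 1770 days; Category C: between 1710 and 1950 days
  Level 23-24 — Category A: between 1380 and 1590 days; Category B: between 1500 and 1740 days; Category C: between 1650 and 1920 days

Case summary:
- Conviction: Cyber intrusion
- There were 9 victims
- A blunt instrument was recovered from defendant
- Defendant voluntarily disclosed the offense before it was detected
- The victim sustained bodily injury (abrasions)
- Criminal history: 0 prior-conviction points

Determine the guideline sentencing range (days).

Base offense level for cyber intrusion: 20.
R1 applies (level before this adjustment is 20 ≥ 15, so +3): 20 + 3 = 23.
R2 applies: 23 + 2 = 25.
R5 applies (level before this adjustment is 25 ≥ 6, so +3): 25 + 3 = 28.
R6 does not apply.
R7 applies: 28 − 1 = 27.
Level 27 exceeds the maximum of 24; capped at 24.
Final offense level: 24.
Criminal history: 0 prior points → Category A (0-1).
Level 24 falls in the 23-24 band.
Grid: Level 23-24 × Category A = 1380-1590 days.

1380-1590 days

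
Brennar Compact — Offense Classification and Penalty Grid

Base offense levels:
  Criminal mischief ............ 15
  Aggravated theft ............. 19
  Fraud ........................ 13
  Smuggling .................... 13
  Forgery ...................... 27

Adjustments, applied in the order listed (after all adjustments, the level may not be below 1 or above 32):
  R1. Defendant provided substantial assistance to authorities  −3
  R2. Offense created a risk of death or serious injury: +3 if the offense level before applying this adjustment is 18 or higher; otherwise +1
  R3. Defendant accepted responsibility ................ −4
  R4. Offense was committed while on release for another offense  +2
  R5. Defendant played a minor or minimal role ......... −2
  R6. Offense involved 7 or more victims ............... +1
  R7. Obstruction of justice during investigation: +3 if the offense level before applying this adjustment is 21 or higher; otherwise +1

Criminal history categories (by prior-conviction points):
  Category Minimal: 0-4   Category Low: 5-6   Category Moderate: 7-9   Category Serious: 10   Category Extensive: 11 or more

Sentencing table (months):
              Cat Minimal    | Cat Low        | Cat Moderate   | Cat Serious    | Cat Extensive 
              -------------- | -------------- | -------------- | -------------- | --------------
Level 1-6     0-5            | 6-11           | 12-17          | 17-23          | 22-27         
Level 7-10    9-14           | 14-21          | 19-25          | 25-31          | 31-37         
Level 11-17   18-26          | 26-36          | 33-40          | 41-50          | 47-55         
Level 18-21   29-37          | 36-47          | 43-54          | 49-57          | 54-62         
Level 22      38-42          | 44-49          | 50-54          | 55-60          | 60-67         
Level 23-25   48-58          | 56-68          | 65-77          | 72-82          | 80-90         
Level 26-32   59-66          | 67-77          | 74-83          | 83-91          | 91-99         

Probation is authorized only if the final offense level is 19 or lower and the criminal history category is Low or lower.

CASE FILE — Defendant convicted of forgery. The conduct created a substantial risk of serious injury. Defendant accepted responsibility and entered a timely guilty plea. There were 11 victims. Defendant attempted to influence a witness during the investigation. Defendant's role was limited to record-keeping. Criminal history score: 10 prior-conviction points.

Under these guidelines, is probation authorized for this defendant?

Base offense level for forgery: 27.
R1 does not apply.
R2 applies (level before this adjustment is 27 ≥ 18, so +3): 27 + 3 = 30.
R3 applies: 30 − 4 = 26.
R4 does not apply.
R5 applies: 26 − 2 = 24.
R6 applies: 24 + 1 = 25.
R7 applies (level before this adjustment is 25 ≥ 21, so +3): 25 + 3 = 28.
Final offense level: 28.
Criminal history: 10 prior points → Category Serious (10).
Level 28 falls in the 26-32 band.
Grid: Level 26-32 × Category Serious = 83-91 months.
Probation check: level 28 > 19 and category Serious > Low → not eligible.

No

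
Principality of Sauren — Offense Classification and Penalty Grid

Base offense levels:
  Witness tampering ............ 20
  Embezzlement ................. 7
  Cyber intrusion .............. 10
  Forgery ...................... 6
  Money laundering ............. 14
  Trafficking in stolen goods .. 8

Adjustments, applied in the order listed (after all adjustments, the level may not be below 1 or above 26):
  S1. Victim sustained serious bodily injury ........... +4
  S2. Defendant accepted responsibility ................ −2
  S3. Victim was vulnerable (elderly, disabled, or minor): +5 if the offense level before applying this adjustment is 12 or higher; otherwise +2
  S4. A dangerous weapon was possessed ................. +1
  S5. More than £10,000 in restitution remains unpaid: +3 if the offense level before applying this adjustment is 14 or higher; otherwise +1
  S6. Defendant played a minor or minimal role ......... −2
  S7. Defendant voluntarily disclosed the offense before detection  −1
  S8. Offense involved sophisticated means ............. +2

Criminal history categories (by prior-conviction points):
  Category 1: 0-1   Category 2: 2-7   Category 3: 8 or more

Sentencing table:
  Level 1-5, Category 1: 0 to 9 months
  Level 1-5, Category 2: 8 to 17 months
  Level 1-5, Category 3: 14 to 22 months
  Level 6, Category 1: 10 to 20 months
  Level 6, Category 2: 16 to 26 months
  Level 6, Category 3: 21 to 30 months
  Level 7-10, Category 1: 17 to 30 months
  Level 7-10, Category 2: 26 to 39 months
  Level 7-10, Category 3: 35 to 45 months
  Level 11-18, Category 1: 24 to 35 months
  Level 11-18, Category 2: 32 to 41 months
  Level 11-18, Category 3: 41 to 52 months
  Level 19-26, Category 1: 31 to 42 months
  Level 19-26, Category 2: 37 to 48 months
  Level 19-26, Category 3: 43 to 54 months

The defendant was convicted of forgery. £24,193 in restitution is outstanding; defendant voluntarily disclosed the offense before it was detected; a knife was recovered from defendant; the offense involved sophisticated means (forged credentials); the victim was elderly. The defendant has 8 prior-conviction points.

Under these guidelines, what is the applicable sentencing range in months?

Base offense level for forgery: 6.
S3 applies (level before this adjustment is 6 < 12, so +2): 6 + 2 = 8.
S4 applies: 8 + 1 = 9.
S5 applies (level before this adjustment is 9 < 14, so +1): 9 + 1 = 10.
S7 applies: 10 − 1 = 9.
S8 applies: 9 + 2 = 11.
Final offense level: 11.
Criminal history: 8 prior points → Category 3 (8+).
Level 11 falls in the 11-18 band.
Grid: Level 11-18 × Category 3 = 41-52 months.

41-52 months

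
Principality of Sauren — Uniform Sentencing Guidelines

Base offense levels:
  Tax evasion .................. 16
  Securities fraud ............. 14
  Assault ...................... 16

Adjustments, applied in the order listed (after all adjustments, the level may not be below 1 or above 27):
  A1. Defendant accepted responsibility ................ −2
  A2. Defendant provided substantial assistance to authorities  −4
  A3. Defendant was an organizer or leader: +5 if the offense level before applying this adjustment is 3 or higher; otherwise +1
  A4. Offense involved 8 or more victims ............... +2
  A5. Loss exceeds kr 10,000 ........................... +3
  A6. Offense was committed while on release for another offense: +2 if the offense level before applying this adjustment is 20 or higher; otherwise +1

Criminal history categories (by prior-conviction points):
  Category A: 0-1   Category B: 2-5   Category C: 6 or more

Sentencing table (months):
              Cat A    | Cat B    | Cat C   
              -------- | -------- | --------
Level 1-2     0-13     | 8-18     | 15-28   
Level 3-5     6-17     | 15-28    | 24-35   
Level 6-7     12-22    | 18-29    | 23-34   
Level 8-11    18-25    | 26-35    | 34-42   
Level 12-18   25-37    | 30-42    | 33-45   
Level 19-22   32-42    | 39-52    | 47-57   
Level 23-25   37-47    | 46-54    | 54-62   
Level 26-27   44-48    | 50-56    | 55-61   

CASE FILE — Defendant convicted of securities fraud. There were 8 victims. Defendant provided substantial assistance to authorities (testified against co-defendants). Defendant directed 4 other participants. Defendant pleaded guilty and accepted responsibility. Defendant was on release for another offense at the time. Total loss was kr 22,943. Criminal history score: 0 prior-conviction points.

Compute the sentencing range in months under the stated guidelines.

Base offense level for securities fraud: 14.
A1 applies: 14 − 2 = 12.
A2 applies: 12 − 4 = 8.
A3 applies (level before this adjustment is 8 ≥ 3, so +5): 8 + 5 = 13.
A4 applies: 13 + 2 = 15.
A5 applies: 15 + 3 = 18.
A6 applies (level before this adjustment is 18 < 20, so +1): 18 + 1 = 19.
Final offense level: 19.
Criminal history: 0 prior points → Category A (0-1).
Level 19 falls in the 19-22 band.
Grid: Level 19-22 × Category A = 32-42 months.

32-42 months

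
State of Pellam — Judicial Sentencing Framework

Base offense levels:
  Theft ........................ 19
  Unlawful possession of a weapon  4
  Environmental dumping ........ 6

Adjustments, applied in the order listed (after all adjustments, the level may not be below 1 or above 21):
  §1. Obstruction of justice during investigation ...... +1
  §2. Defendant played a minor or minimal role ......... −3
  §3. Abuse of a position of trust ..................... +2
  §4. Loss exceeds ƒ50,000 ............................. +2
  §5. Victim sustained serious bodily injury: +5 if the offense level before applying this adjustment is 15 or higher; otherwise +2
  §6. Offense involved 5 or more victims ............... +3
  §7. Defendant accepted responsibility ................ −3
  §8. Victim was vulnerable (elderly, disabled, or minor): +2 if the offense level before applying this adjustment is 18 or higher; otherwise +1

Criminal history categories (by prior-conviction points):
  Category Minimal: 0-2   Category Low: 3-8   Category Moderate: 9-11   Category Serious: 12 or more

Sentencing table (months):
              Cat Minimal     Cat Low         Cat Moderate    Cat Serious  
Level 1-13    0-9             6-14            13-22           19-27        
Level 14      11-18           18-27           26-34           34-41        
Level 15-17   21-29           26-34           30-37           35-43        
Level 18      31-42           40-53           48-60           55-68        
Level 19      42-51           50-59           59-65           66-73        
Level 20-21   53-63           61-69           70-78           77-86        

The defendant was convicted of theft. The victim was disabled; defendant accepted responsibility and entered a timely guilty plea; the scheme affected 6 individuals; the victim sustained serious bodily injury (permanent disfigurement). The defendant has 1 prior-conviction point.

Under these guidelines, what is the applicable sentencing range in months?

Base offense level for theft: 19.
§1 does not apply.
§5 applies (level before this adjustment is 19 ≥ 15, so +5): 19 + 5 = 24.
§6 applies: 24 + 3 = 27.
§7 applies: 27 − 3 = 24.
§8 applies (level before this adjustment is 24 ≥ 18, so +2): 24 + 2 = 26.
Level 26 exceeds the maximum of 21; capped at 21.
Final offense level: 21.
Criminal history: 1 prior point → Category Minimal (0-2).
Level 21 falls in the 20-21 band.
Grid: Level 20-21 × Category Minimal = 53-63 months.

53-63 months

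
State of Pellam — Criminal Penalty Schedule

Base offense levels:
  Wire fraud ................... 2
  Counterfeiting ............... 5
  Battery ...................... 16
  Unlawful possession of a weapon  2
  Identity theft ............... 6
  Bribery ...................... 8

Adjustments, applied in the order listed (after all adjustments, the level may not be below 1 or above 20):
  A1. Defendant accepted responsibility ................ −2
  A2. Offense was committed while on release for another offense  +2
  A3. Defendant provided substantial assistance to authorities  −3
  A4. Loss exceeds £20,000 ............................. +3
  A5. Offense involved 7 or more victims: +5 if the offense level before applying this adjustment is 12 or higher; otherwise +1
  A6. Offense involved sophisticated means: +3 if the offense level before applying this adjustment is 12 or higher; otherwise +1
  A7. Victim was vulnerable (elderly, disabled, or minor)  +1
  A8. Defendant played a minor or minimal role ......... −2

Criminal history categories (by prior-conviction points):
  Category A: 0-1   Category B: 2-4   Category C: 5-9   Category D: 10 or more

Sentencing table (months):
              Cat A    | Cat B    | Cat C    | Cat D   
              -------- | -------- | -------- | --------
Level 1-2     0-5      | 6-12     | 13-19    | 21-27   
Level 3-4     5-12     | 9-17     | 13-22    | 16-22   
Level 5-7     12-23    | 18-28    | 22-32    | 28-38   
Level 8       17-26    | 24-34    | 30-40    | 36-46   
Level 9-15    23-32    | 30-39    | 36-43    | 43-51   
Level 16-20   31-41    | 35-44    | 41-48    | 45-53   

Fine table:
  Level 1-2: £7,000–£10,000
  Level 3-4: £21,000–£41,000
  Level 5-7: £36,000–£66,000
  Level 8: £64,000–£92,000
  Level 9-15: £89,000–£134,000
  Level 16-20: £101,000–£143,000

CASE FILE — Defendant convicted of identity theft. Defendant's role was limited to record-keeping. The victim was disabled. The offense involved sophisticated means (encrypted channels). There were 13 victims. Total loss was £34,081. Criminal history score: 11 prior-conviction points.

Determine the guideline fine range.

Base offense level for identity theft: 6.
A2 does not apply.
A4 applies: 6 + 3 = 9.
A5 applies (level before this adjustment is 9 < 12, so +1): 9 + 1 = 10.
A6 applies (level before this adjustment is 10 < 12, so +1): 10 + 1 = 11.
A7 applies: 11 + 1 = 12.
A8 applies: 12 − 2 = 10.
Final offense level: 10.
Level 10 falls in the 9-15 band.
Fine table: Level 9-15 → £89,000–£134,000.

£89,000–£134,000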